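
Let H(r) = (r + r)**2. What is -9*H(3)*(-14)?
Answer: 4536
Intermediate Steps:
H(r) = 4*r**2 (H(r) = (2*r)**2 = 4*r**2)
-9*H(3)*(-14) = -36*3**2*(-14) = -36*9*(-14) = -9*36*(-14) = -324*(-14) = 4536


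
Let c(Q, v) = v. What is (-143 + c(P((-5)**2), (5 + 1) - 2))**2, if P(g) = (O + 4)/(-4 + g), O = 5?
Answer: 19321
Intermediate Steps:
P(g) = 9/(-4 + g) (P(g) = (5 + 4)/(-4 + g) = 9/(-4 + g))
(-143 + c(P((-5)**2), (5 + 1) - 2))**2 = (-143 + ((5 + 1) - 2))**2 = (-143 + (6 - 2))**2 = (-143 + 4)**2 = (-139)**2 = 19321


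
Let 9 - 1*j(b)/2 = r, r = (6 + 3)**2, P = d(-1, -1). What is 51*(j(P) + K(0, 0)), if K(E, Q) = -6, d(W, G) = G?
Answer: -7650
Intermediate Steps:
P = -1
r = 81 (r = 9**2 = 81)
j(b) = -144 (j(b) = 18 - 2*81 = 18 - 162 = -144)
51*(j(P) + K(0, 0)) = 51*(-144 - 6) = 51*(-150) = -7650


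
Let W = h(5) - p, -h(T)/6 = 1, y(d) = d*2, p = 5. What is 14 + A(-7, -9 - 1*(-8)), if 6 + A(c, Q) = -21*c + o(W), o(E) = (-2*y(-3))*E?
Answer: 23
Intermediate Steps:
y(d) = 2*d
h(T) = -6 (h(T) = -6*1 = -6)
W = -11 (W = -6 - 1*5 = -6 - 5 = -11)
o(E) = 12*E (o(E) = (-4*(-3))*E = (-2*(-6))*E = 12*E)
A(c, Q) = -138 - 21*c (A(c, Q) = -6 + (-21*c + 12*(-11)) = -6 + (-21*c - 132) = -6 + (-132 - 21*c) = -138 - 21*c)
14 + A(-7, -9 - 1*(-8)) = 14 + (-138 - 21*(-7)) = 14 + (-138 + 147) = 14 + 9 = 23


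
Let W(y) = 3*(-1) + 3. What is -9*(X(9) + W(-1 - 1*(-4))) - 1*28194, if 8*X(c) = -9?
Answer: -225471/8 ≈ -28184.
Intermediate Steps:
W(y) = 0 (W(y) = -3 + 3 = 0)
X(c) = -9/8 (X(c) = (⅛)*(-9) = -9/8)
-9*(X(9) + W(-1 - 1*(-4))) - 1*28194 = -9*(-9/8 + 0) - 1*28194 = -9*(-9/8) - 28194 = 81/8 - 28194 = -225471/8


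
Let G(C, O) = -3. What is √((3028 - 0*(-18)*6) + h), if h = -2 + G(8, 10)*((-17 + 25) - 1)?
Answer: √3005 ≈ 54.818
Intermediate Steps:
h = -23 (h = -2 - 3*((-17 + 25) - 1) = -2 - 3*(8 - 1) = -2 - 3*7 = -2 - 21 = -23)
√((3028 - 0*(-18)*6) + h) = √((3028 - 0*(-18)*6) - 23) = √((3028 - 0*6) - 23) = √((3028 - 1*0) - 23) = √((3028 + 0) - 23) = √(3028 - 23) = √3005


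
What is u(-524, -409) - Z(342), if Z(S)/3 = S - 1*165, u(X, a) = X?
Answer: -1055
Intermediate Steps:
Z(S) = -495 + 3*S (Z(S) = 3*(S - 1*165) = 3*(S - 165) = 3*(-165 + S) = -495 + 3*S)
u(-524, -409) - Z(342) = -524 - (-495 + 3*342) = -524 - (-495 + 1026) = -524 - 1*531 = -524 - 531 = -1055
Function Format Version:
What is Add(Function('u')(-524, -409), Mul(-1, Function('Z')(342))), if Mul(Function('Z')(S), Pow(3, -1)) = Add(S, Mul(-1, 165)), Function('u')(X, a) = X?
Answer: -1055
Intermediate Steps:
Function('Z')(S) = Add(-495, Mul(3, S)) (Function('Z')(S) = Mul(3, Add(S, Mul(-1, 165))) = Mul(3, Add(S, -165)) = Mul(3, Add(-165, S)) = Add(-495, Mul(3, S)))
Add(Function('u')(-524, -409), Mul(-1, Function('Z')(342))) = Add(-524, Mul(-1, Add(-495, Mul(3, 342)))) = Add(-524, Mul(-1, Add(-495, 1026))) = Add(-524, Mul(-1, 531)) = Add(-524, -531) = -1055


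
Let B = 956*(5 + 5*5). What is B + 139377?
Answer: 168057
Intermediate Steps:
B = 28680 (B = 956*(5 + 25) = 956*30 = 28680)
B + 139377 = 28680 + 139377 = 168057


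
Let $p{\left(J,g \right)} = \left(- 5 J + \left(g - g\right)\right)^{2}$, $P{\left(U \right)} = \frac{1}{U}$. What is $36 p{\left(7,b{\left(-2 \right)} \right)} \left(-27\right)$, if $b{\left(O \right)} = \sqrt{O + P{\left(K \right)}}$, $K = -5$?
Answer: $-1190700$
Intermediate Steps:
$b{\left(O \right)} = \sqrt{- \frac{1}{5} + O}$ ($b{\left(O \right)} = \sqrt{O + \frac{1}{-5}} = \sqrt{O - \frac{1}{5}} = \sqrt{- \frac{1}{5} + O}$)
$p{\left(J,g \right)} = 25 J^{2}$ ($p{\left(J,g \right)} = \left(- 5 J + 0\right)^{2} = \left(- 5 J\right)^{2} = 25 J^{2}$)
$36 p{\left(7,b{\left(-2 \right)} \right)} \left(-27\right) = 36 \cdot 25 \cdot 7^{2} \left(-27\right) = 36 \cdot 25 \cdot 49 \left(-27\right) = 36 \cdot 1225 \left(-27\right) = 44100 \left(-27\right) = -1190700$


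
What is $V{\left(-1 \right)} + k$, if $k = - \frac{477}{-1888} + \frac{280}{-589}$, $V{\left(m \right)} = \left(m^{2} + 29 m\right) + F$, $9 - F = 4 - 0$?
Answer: $- \frac{25824423}{1112032} \approx -23.223$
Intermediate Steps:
$F = 5$ ($F = 9 - \left(4 - 0\right) = 9 - \left(4 + 0\right) = 9 - 4 = 5$)
$V{\left(m \right)} = 5 + m^{2} + 29 m$ ($V{\left(m \right)} = \left(m^{2} + 29 m\right) + 5 = 5 + m^{2} + 29 m$)
$k = - \frac{247687}{1112032}$ ($k = \left(-477\right) \left(- \frac{1}{1888}\right) + 280 \left(- \frac{1}{589}\right) = \frac{477}{1888} - \frac{280}{589} = - \frac{247687}{1112032} \approx -0.22273$)
$V{\left(-1 \right)} + k = \left(5 + \left(-1\right)^{2} + 29 \left(-1\right)\right) - \frac{247687}{1112032} = \left(5 + 1 - 29\right) - \frac{247687}{1112032} = -23 - \frac{247687}{1112032} = - \frac{25824423}{1112032}$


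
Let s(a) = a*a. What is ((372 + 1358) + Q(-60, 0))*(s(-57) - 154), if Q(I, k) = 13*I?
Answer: 2940250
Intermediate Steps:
s(a) = a²
((372 + 1358) + Q(-60, 0))*(s(-57) - 154) = ((372 + 1358) + 13*(-60))*((-57)² - 154) = (1730 - 780)*(3249 - 154) = 950*3095 = 2940250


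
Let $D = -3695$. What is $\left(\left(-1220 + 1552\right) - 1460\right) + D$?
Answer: $-4823$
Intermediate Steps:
$\left(\left(-1220 + 1552\right) - 1460\right) + D = \left(\left(-1220 + 1552\right) - 1460\right) - 3695 = \left(332 - 1460\right) - 3695 = -1128 - 3695 = -4823$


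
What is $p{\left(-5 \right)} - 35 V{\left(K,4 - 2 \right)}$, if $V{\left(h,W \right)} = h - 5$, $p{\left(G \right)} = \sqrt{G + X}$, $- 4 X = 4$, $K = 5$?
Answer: $i \sqrt{6} \approx 2.4495 i$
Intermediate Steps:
$X = -1$ ($X = \left(- \frac{1}{4}\right) 4 = -1$)
$p{\left(G \right)} = \sqrt{-1 + G}$ ($p{\left(G \right)} = \sqrt{G - 1} = \sqrt{-1 + G}$)
$V{\left(h,W \right)} = -5 + h$ ($V{\left(h,W \right)} = h - 5 = -5 + h$)
$p{\left(-5 \right)} - 35 V{\left(K,4 - 2 \right)} = \sqrt{-1 - 5} - 35 \left(-5 + 5\right) = \sqrt{-6} - 0 = i \sqrt{6} + 0 = i \sqrt{6}$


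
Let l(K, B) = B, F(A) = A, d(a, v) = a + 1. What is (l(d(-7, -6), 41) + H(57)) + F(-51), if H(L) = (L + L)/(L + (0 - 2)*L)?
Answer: -12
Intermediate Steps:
d(a, v) = 1 + a
H(L) = -2 (H(L) = (2*L)/(L - 2*L) = (2*L)/((-L)) = (2*L)*(-1/L) = -2)
(l(d(-7, -6), 41) + H(57)) + F(-51) = (41 - 2) - 51 = 39 - 51 = -12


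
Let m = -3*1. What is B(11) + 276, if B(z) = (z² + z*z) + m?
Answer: 515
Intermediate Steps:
m = -3
B(z) = -3 + 2*z² (B(z) = (z² + z*z) - 3 = (z² + z²) - 3 = 2*z² - 3 = -3 + 2*z²)
B(11) + 276 = (-3 + 2*11²) + 276 = (-3 + 2*121) + 276 = (-3 + 242) + 276 = 239 + 276 = 515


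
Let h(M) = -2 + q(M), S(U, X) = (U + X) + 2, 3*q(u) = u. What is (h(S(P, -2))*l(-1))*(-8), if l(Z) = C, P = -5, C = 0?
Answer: 0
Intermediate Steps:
l(Z) = 0
q(u) = u/3
S(U, X) = 2 + U + X
h(M) = -2 + M/3
(h(S(P, -2))*l(-1))*(-8) = ((-2 + (2 - 5 - 2)/3)*0)*(-8) = ((-2 + (⅓)*(-5))*0)*(-8) = ((-2 - 5/3)*0)*(-8) = -11/3*0*(-8) = 0*(-8) = 0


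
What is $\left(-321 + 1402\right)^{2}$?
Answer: $1168561$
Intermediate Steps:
$\left(-321 + 1402\right)^{2} = 1081^{2} = 1168561$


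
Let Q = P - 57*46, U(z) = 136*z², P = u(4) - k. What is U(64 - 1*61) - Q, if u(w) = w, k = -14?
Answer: 3828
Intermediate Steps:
P = 18 (P = 4 - 1*(-14) = 4 + 14 = 18)
Q = -2604 (Q = 18 - 57*46 = 18 - 2622 = -2604)
U(64 - 1*61) - Q = 136*(64 - 1*61)² - 1*(-2604) = 136*(64 - 61)² + 2604 = 136*3² + 2604 = 136*9 + 2604 = 1224 + 2604 = 3828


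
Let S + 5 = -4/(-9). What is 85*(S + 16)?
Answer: 8755/9 ≈ 972.78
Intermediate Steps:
S = -41/9 (S = -5 - 4/(-9) = -5 - 4*(-⅑) = -5 + 4/9 = -41/9 ≈ -4.5556)
85*(S + 16) = 85*(-41/9 + 16) = 85*(103/9) = 8755/9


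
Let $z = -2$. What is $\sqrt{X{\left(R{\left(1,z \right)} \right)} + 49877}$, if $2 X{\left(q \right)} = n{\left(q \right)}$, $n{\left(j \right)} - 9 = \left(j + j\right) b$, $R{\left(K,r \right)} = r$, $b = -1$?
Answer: $\frac{\sqrt{199534}}{2} \approx 223.35$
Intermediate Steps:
$n{\left(j \right)} = 9 - 2 j$ ($n{\left(j \right)} = 9 + \left(j + j\right) \left(-1\right) = 9 + 2 j \left(-1\right) = 9 - 2 j$)
$X{\left(q \right)} = \frac{9}{2} - q$ ($X{\left(q \right)} = \frac{9 - 2 q}{2} = \frac{9}{2} - q$)
$\sqrt{X{\left(R{\left(1,z \right)} \right)} + 49877} = \sqrt{\left(\frac{9}{2} - -2\right) + 49877} = \sqrt{\left(\frac{9}{2} + 2\right) + 49877} = \sqrt{\frac{13}{2} + 49877} = \sqrt{\frac{99767}{2}} = \frac{\sqrt{199534}}{2}$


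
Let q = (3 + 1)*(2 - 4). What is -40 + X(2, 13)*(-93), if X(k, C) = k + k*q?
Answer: 1262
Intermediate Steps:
q = -8 (q = 4*(-2) = -8)
X(k, C) = -7*k (X(k, C) = k + k*(-8) = k - 8*k = -7*k)
-40 + X(2, 13)*(-93) = -40 - 7*2*(-93) = -40 - 14*(-93) = -40 + 1302 = 1262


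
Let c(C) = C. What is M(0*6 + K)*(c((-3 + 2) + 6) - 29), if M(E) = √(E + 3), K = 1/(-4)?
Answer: -12*√11 ≈ -39.799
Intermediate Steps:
K = -¼ ≈ -0.25000
M(E) = √(3 + E)
M(0*6 + K)*(c((-3 + 2) + 6) - 29) = √(3 + (0*6 - ¼))*(((-3 + 2) + 6) - 29) = √(3 + (0 - ¼))*((-1 + 6) - 29) = √(3 - ¼)*(5 - 29) = √(11/4)*(-24) = (√11/2)*(-24) = -12*√11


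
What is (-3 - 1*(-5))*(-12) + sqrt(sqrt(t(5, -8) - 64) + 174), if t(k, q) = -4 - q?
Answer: -24 + sqrt(174 + 2*I*sqrt(15)) ≈ -10.806 + 0.29354*I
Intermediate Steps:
(-3 - 1*(-5))*(-12) + sqrt(sqrt(t(5, -8) - 64) + 174) = (-3 - 1*(-5))*(-12) + sqrt(sqrt((-4 - 1*(-8)) - 64) + 174) = (-3 + 5)*(-12) + sqrt(sqrt((-4 + 8) - 64) + 174) = 2*(-12) + sqrt(sqrt(4 - 64) + 174) = -24 + sqrt(sqrt(-60) + 174) = -24 + sqrt(2*I*sqrt(15) + 174) = -24 + sqrt(174 + 2*I*sqrt(15))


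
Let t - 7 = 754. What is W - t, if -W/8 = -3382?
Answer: 26295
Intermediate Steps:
W = 27056 (W = -8*(-3382) = 27056)
t = 761 (t = 7 + 754 = 761)
W - t = 27056 - 1*761 = 27056 - 761 = 26295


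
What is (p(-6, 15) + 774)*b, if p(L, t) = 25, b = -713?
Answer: -569687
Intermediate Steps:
(p(-6, 15) + 774)*b = (25 + 774)*(-713) = 799*(-713) = -569687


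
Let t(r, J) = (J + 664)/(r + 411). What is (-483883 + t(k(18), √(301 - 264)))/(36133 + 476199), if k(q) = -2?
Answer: -197907483/209543788 + √37/209543788 ≈ -0.94447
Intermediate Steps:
t(r, J) = (664 + J)/(411 + r)
(-483883 + t(k(18), √(301 - 264)))/(36133 + 476199) = (-483883 + (664 + √(301 - 264))/(411 - 2))/(36133 + 476199) = (-483883 + (664 + √37)/409)/512332 = (-483883 + (664 + √37)/409)*(1/512332) = (-483883 + (664/409 + √37/409))*(1/512332) = (-197907483/409 + √37/409)*(1/512332) = -197907483/209543788 + √37/209543788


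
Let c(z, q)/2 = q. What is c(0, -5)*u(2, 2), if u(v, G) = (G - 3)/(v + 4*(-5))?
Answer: -5/9 ≈ -0.55556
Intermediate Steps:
c(z, q) = 2*q
u(v, G) = (-3 + G)/(-20 + v) (u(v, G) = (-3 + G)/(v - 20) = (-3 + G)/(-20 + v))
c(0, -5)*u(2, 2) = (2*(-5))*((-3 + 2)/(-20 + 2)) = -10*(-1)/(-18) = -(-5)*(-1)/9 = -10*1/18 = -5/9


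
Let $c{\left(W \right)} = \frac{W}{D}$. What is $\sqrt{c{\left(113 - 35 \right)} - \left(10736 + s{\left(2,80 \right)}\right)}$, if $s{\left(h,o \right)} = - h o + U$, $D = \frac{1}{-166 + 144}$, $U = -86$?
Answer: $i \sqrt{12206} \approx 110.48 i$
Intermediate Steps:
$D = - \frac{1}{22}$ ($D = \frac{1}{-22} = - \frac{1}{22} \approx -0.045455$)
$s{\left(h,o \right)} = -86 - h o$ ($s{\left(h,o \right)} = - h o - 86 = -86 - h o$)
$c{\left(W \right)} = - 22 W$ ($c{\left(W \right)} = \frac{W}{- \frac{1}{22}} = W \left(-22\right) = - 22 W$)
$\sqrt{c{\left(113 - 35 \right)} - \left(10736 + s{\left(2,80 \right)}\right)} = \sqrt{- 22 \left(113 - 35\right) - \left(10650 - 2 \cdot 80\right)} = \sqrt{\left(-22\right) 78 - 10490} = \sqrt{-1716 - 10490} = \sqrt{-12206} = i \sqrt{12206}$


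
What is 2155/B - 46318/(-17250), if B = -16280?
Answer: 71688329/28083000 ≈ 2.5527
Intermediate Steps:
2155/B - 46318/(-17250) = 2155/(-16280) - 46318/(-17250) = 2155*(-1/16280) - 46318*(-1/17250) = -431/3256 + 23159/8625 = 71688329/28083000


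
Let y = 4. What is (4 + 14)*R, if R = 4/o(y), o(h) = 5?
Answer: 72/5 ≈ 14.400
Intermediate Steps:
R = ⅘ (R = 4/5 = 4*(⅕) = ⅘ ≈ 0.80000)
(4 + 14)*R = (4 + 14)*(⅘) = 18*(⅘) = 72/5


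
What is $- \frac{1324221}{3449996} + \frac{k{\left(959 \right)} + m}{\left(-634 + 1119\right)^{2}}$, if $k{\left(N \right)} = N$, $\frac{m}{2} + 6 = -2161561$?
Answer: $- \frac{608919053841}{32461012364} \approx -18.758$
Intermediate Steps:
$m = -4323134$ ($m = -12 + 2 \left(-2161561\right) = -12 - 4323122 = -4323134$)
$- \frac{1324221}{3449996} + \frac{k{\left(959 \right)} + m}{\left(-634 + 1119\right)^{2}} = - \frac{1324221}{3449996} + \frac{959 - 4323134}{\left(-634 + 1119\right)^{2}} = \left(-1324221\right) \frac{1}{3449996} - \frac{4322175}{485^{2}} = - \frac{1324221}{3449996} - \frac{4322175}{235225} = - \frac{1324221}{3449996} - \frac{172887}{9409} = - \frac{608919053841}{32461012364}$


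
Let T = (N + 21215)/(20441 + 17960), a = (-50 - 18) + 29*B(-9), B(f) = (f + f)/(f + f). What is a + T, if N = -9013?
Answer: -1485437/38401 ≈ -38.682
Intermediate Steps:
B(f) = 1 (B(f) = (2*f)/((2*f)) = (2*f)*(1/(2*f)) = 1)
a = -39 (a = (-50 - 18) + 29*1 = -68 + 29 = -39)
T = 12202/38401 (T = (-9013 + 21215)/(20441 + 17960) = 12202/38401 ≈ 0.31775)
a + T = -39 + 12202/38401 = -1485437/38401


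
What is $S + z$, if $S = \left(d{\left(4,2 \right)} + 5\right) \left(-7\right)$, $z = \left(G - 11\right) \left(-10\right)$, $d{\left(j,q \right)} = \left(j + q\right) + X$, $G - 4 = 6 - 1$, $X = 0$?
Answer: $-57$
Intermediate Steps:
$G = 9$ ($G = 4 + \left(6 - 1\right) = 4 + 5 = 9$)
$d{\left(j,q \right)} = j + q$ ($d{\left(j,q \right)} = \left(j + q\right) + 0 = j + q$)
$z = 20$ ($z = \left(9 - 11\right) \left(-10\right) = \left(-2\right) \left(-10\right) = 20$)
$S = -77$ ($S = \left(\left(4 + 2\right) + 5\right) \left(-7\right) = \left(6 + 5\right) \left(-7\right) = 11 \left(-7\right) = -77$)
$S + z = -77 + 20 = -57$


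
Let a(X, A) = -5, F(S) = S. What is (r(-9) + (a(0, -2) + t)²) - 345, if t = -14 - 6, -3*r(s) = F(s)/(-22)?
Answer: 6157/22 ≈ 279.86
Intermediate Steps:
r(s) = s/66 (r(s) = -s/(3*(-22)) = -s*(-1)/(3*22) = -(-1)*s/66 = s/66)
t = -20
(r(-9) + (a(0, -2) + t)²) - 345 = ((1/66)*(-9) + (-5 - 20)²) - 345 = (-3/22 + (-25)²) - 345 = (-3/22 + 625) - 345 = 13747/22 - 345 = 6157/22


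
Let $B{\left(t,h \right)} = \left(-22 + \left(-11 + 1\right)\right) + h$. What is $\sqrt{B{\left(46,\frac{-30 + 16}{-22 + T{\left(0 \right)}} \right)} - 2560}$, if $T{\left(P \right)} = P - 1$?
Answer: $\frac{i \sqrt{1370846}}{23} \approx 50.906 i$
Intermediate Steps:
$T{\left(P \right)} = -1 + P$
$B{\left(t,h \right)} = -32 + h$ ($B{\left(t,h \right)} = \left(-22 - 10\right) + h = -32 + h$)
$\sqrt{B{\left(46,\frac{-30 + 16}{-22 + T{\left(0 \right)}} \right)} - 2560} = \sqrt{\left(-32 + \frac{-30 + 16}{-22 + \left(-1 + 0\right)}\right) - 2560} = \sqrt{\left(-32 - \frac{14}{-22 - 1}\right) - 2560} = \sqrt{\left(-32 - \frac{14}{-23}\right) - 2560} = \sqrt{\left(-32 - - \frac{14}{23}\right) - 2560} = \sqrt{\left(-32 + \frac{14}{23}\right) - 2560} = \sqrt{- \frac{722}{23} - 2560} = \sqrt{- \frac{59602}{23}} = \frac{i \sqrt{1370846}}{23}$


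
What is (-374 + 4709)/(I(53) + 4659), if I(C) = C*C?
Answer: 4335/7468 ≈ 0.58048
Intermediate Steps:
I(C) = C**2
(-374 + 4709)/(I(53) + 4659) = (-374 + 4709)/(53**2 + 4659) = 4335/(2809 + 4659) = 4335/7468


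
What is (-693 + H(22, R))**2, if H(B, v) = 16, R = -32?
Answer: 458329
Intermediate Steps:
(-693 + H(22, R))**2 = (-693 + 16)**2 = (-677)**2 = 458329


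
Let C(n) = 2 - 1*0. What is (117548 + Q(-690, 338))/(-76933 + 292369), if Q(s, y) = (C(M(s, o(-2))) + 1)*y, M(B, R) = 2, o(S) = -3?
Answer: 59281/107718 ≈ 0.55033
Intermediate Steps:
C(n) = 2 (C(n) = 2 + 0 = 2)
Q(s, y) = 3*y (Q(s, y) = (2 + 1)*y = 3*y)
(117548 + Q(-690, 338))/(-76933 + 292369) = (117548 + 3*338)/(-76933 + 292369) = (117548 + 1014)/215436 = 118562*(1/215436) = 59281/107718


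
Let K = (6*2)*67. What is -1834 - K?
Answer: -2638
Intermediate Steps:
K = 804 (K = 12*67 = 804)
-1834 - K = -1834 - 1*804 = -1834 - 804 = -2638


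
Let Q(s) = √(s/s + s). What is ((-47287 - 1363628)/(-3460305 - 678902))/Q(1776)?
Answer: 1410915*√1777/7355370839 ≈ 0.0080861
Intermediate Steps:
Q(s) = √(1 + s)
((-47287 - 1363628)/(-3460305 - 678902))/Q(1776) = ((-47287 - 1363628)/(-3460305 - 678902))/(√(1 + 1776)) = (-1410915/(-4139207))/(√1777) = (-1410915*(-1/4139207))*(√1777/1777) = 1410915*(√1777/1777)/4139207 = 1410915*√1777/7355370839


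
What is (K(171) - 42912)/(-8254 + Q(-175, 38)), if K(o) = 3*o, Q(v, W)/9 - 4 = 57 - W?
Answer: 42399/8047 ≈ 5.2689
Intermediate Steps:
Q(v, W) = 549 - 9*W (Q(v, W) = 36 + 9*(57 - W) = 36 + (513 - 9*W) = 549 - 9*W)
(K(171) - 42912)/(-8254 + Q(-175, 38)) = (3*171 - 42912)/(-8254 + (549 - 9*38)) = (513 - 42912)/(-8254 + (549 - 342)) = -42399/(-8254 + 207) = -42399/(-8047) = -42399*(-1/8047) = 42399/8047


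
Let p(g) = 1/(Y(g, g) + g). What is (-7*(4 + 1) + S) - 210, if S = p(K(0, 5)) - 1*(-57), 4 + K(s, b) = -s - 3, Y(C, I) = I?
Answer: -2633/14 ≈ -188.07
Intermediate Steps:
K(s, b) = -7 - s (K(s, b) = -4 + (-s - 3) = -4 + (-3 - s) = -7 - s)
p(g) = 1/(2*g) (p(g) = 1/(g + g) = 1/(2*g))
S = 797/14 (S = 1/(2*(-7 - 1*0)) - 1*(-57) = 1/(2*(-7 + 0)) + 57 = (½)/(-7) + 57 = (½)*(-⅐) + 57 = -1/14 + 57 = 797/14 ≈ 56.929)
(-7*(4 + 1) + S) - 210 = (-7*(4 + 1) + 797/14) - 210 = (-7*5 + 797/14) - 210 = (-35 + 797/14) - 210 = 307/14 - 210 = -2633/14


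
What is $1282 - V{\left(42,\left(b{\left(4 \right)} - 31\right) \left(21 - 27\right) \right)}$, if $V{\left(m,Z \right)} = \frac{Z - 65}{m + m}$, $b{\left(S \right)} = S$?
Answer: $\frac{107591}{84} \approx 1280.8$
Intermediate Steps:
$V{\left(m,Z \right)} = \frac{-65 + Z}{2 m}$
$1282 - V{\left(42,\left(b{\left(4 \right)} - 31\right) \left(21 - 27\right) \right)} = 1282 - \frac{-65 + \left(4 - 31\right) \left(21 - 27\right)}{2 \cdot 42} = 1282 - \frac{1}{2} \cdot \frac{1}{42} \left(-65 - -162\right) = 1282 - \frac{1}{2} \cdot \frac{1}{42} \left(-65 + 162\right) = 1282 - \frac{1}{2} \cdot \frac{1}{42} \cdot 97 = 1282 - \frac{97}{84} = \frac{107591}{84}$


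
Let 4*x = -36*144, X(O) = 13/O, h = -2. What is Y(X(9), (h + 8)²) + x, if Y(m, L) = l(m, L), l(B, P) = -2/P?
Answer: -23329/18 ≈ -1296.1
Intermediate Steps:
Y(m, L) = -2/L
x = -1296 (x = (-36*144)/4 = (¼)*(-5184) = -1296)
Y(X(9), (h + 8)²) + x = -2/(-2 + 8)² - 1296 = -2/(6²) - 1296 = -2/36 - 1296 = -2*1/36 - 1296 = -1/18 - 1296 = -23329/18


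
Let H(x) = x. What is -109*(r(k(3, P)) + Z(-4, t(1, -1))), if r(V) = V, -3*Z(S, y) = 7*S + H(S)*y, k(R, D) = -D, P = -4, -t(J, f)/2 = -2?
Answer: -6104/3 ≈ -2034.7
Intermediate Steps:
t(J, f) = 4 (t(J, f) = -2*(-2) = 4)
Z(S, y) = -7*S/3 - S*y/3 (Z(S, y) = -(7*S + S*y)/3 = -7*S/3 - S*y/3)
-109*(r(k(3, P)) + Z(-4, t(1, -1))) = -109*(-1*(-4) + (⅓)*(-4)*(-7 - 1*4)) = -109*(4 + (⅓)*(-4)*(-7 - 4)) = -109*(4 + (⅓)*(-4)*(-11)) = -109*(4 + 44/3) = -109*56/3 = -6104/3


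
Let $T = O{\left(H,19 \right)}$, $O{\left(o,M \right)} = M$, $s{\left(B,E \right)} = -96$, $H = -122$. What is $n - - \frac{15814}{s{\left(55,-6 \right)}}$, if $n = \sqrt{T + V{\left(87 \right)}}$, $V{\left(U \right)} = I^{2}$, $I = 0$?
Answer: $- \frac{7907}{48} + \sqrt{19} \approx -160.37$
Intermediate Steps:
$V{\left(U \right)} = 0$ ($V{\left(U \right)} = 0^{2} = 0$)
$T = 19$
$n = \sqrt{19}$ ($n = \sqrt{19 + 0} = \sqrt{19} \approx 4.3589$)
$n - - \frac{15814}{s{\left(55,-6 \right)}} = \sqrt{19} - - \frac{15814}{-96} = \sqrt{19} - \left(-15814\right) \left(- \frac{1}{96}\right) = \sqrt{19} - \frac{7907}{48} = - \frac{7907}{48} + \sqrt{19}$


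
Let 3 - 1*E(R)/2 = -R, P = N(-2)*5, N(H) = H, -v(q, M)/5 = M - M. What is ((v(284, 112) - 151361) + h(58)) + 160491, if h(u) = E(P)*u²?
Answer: -37966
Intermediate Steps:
v(q, M) = 0 (v(q, M) = -5*(M - M) = -5*0 = 0)
P = -10 (P = -2*5 = -10)
E(R) = 6 + 2*R (E(R) = 6 - (-2)*R = 6 + 2*R)
h(u) = -14*u² (h(u) = (6 + 2*(-10))*u² = (6 - 20)*u² = -14*u²)
((v(284, 112) - 151361) + h(58)) + 160491 = ((0 - 151361) - 14*58²) + 160491 = (-151361 - 14*3364) + 160491 = (-151361 - 47096) + 160491 = -198457 + 160491 = -37966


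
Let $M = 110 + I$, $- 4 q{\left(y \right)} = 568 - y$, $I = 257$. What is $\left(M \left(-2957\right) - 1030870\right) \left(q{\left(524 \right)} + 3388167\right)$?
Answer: $-7169639641884$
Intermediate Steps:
$q{\left(y \right)} = -142 + \frac{y}{4}$ ($q{\left(y \right)} = - \frac{568 - y}{4} = -142 + \frac{y}{4}$)
$M = 367$ ($M = 110 + 257 = 367$)
$\left(M \left(-2957\right) - 1030870\right) \left(q{\left(524 \right)} + 3388167\right) = \left(367 \left(-2957\right) - 1030870\right) \left(\left(-142 + \frac{1}{4} \cdot 524\right) + 3388167\right) = \left(-1085219 - 1030870\right) \left(\left(-142 + 131\right) + 3388167\right) = - 2116089 \left(-11 + 3388167\right) = \left(-2116089\right) 3388156 = -7169639641884$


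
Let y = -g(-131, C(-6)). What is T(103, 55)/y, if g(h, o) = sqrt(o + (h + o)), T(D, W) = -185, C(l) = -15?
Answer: -185*I*sqrt(161)/161 ≈ -14.58*I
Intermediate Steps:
g(h, o) = sqrt(h + 2*o)
y = -I*sqrt(161) (y = -sqrt(-131 + 2*(-15)) = -sqrt(-131 - 30) = -sqrt(-161) = -I*sqrt(161) ≈ -12.689*I)
T(103, 55)/y = -185*I*sqrt(161)/161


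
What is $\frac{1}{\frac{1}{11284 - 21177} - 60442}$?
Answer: $- \frac{9893}{597952707} \approx -1.6545 \cdot 10^{-5}$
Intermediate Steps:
$\frac{1}{\frac{1}{11284 - 21177} - 60442} = \frac{1}{\frac{1}{-9893} - 60442} = \frac{1}{- \frac{1}{9893} - 60442} = \frac{1}{- \frac{597952707}{9893}} = - \frac{9893}{597952707}$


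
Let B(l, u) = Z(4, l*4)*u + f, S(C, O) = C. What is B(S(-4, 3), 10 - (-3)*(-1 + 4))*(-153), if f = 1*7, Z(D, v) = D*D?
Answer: -47583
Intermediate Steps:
Z(D, v) = D²
f = 7
B(l, u) = 7 + 16*u (B(l, u) = 4²*u + 7 = 16*u + 7 = 7 + 16*u)
B(S(-4, 3), 10 - (-3)*(-1 + 4))*(-153) = (7 + 16*(10 - (-3)*(-1 + 4)))*(-153) = (7 + 16*(10 - (-3)*3))*(-153) = (7 + 16*(10 - 1*(-9)))*(-153) = (7 + 16*(10 + 9))*(-153) = (7 + 16*19)*(-153) = (7 + 304)*(-153) = 311*(-153) = -47583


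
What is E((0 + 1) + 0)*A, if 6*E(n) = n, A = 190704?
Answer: 31784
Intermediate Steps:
E(n) = n/6
E((0 + 1) + 0)*A = (((0 + 1) + 0)/6)*190704 = ((1 + 0)/6)*190704 = ((⅙)*1)*190704 = (⅙)*190704 = 31784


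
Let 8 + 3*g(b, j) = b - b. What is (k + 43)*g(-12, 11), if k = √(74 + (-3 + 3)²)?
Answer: -344/3 - 8*√74/3 ≈ -137.61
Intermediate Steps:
g(b, j) = -8/3 (g(b, j) = -8/3 + (b - b)/3 = -8/3 + (⅓)*0 = -8/3 + 0 = -8/3)
k = √74 (k = √(74 + 0²) = √(74 + 0) = √74 ≈ 8.6023)
(k + 43)*g(-12, 11) = (√74 + 43)*(-8/3) = (43 + √74)*(-8/3) = -344/3 - 8*√74/3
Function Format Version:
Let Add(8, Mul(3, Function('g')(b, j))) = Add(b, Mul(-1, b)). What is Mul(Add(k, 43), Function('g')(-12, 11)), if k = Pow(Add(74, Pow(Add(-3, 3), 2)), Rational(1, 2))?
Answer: Add(Rational(-344, 3), Mul(Rational(-8, 3), Pow(74, Rational(1, 2)))) ≈ -137.61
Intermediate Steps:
Function('g')(b, j) = Rational(-8, 3) (Function('g')(b, j) = Add(Rational(-8, 3), Mul(Rational(1, 3), Add(b, Mul(-1, b)))) = Add(Rational(-8, 3), Mul(Rational(1, 3), 0)) = Add(Rational(-8, 3), 0) = Rational(-8, 3))
k = Pow(74, Rational(1, 2)) (k = Pow(Add(74, Pow(0, 2)), Rational(1, 2)) = Pow(Add(74, 0), Rational(1, 2)) = Pow(74, Rational(1, 2)) ≈ 8.6023)
Mul(Add(k, 43), Function('g')(-12, 11)) = Mul(Add(Pow(74, Rational(1, 2)), 43), Rational(-8, 3)) = Mul(Add(43, Pow(74, Rational(1, 2))), Rational(-8, 3)) = Add(Rational(-344, 3), Mul(Rational(-8, 3), Pow(74, Rational(1, 2))))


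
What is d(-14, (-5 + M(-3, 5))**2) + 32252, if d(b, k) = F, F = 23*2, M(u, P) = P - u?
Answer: 32298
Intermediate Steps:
F = 46
d(b, k) = 46
d(-14, (-5 + M(-3, 5))**2) + 32252 = 46 + 32252 = 32298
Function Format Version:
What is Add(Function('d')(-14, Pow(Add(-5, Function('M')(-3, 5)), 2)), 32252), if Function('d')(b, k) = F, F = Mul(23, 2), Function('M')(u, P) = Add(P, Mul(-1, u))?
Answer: 32298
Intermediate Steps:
F = 46
Function('d')(b, k) = 46
Add(Function('d')(-14, Pow(Add(-5, Function('M')(-3, 5)), 2)), 32252) = Add(46, 32252) = 32298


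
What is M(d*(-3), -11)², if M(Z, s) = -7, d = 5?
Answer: 49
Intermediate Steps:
M(d*(-3), -11)² = (-7)² = 49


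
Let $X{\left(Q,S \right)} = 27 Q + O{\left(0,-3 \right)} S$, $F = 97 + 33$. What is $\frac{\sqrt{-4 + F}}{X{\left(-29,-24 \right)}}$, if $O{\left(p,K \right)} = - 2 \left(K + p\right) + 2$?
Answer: $- \frac{\sqrt{14}}{325} \approx -0.011513$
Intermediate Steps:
$O{\left(p,K \right)} = 2 - 2 K - 2 p$ ($O{\left(p,K \right)} = \left(- 2 K - 2 p\right) + 2 = 2 - 2 K - 2 p$)
$F = 130$
$X{\left(Q,S \right)} = 8 S + 27 Q$ ($X{\left(Q,S \right)} = 27 Q + \left(2 - -6 - 0\right) S = 27 Q + \left(2 + 6 + 0\right) S = 27 Q + 8 S = 8 S + 27 Q$)
$\frac{\sqrt{-4 + F}}{X{\left(-29,-24 \right)}} = \frac{\sqrt{-4 + 130}}{8 \left(-24\right) + 27 \left(-29\right)} = \frac{\sqrt{126}}{-192 - 783} = \frac{3 \sqrt{14}}{-975} = 3 \sqrt{14} \left(- \frac{1}{975}\right) = - \frac{\sqrt{14}}{325}$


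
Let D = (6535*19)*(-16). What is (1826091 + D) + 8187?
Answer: -152362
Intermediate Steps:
D = -1986640 (D = 124165*(-16) = -1986640)
(1826091 + D) + 8187 = (1826091 - 1986640) + 8187 = -160549 + 8187 = -152362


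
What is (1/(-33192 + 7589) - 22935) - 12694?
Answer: -912209288/25603 ≈ -35629.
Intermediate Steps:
(1/(-33192 + 7589) - 22935) - 12694 = (1/(-25603) - 22935) - 12694 = (-1/25603 - 22935) - 12694 = -587204806/25603 - 12694 = -912209288/25603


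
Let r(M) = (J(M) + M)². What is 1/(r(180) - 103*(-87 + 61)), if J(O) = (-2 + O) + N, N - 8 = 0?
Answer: 1/136634 ≈ 7.3188e-6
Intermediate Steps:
N = 8 (N = 8 + 0 = 8)
J(O) = 6 + O (J(O) = (-2 + O) + 8 = 6 + O)
r(M) = (6 + 2*M)² (r(M) = ((6 + M) + M)² = (6 + 2*M)²)
1/(r(180) - 103*(-87 + 61)) = 1/(4*(3 + 180)² - 103*(-87 + 61)) = 1/(4*183² - 103*(-26)) = 1/(4*33489 + 2678) = 1/(133956 + 2678) = 1/136634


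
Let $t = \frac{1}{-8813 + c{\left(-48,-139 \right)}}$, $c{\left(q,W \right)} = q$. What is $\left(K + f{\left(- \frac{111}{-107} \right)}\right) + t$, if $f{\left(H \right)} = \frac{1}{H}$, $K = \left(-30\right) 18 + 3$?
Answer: $- \frac{527229611}{983571} \approx -536.04$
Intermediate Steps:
$t = - \frac{1}{8861}$ ($t = \frac{1}{-8813 - 48} = \frac{1}{-8861} = - \frac{1}{8861} \approx -0.00011285$)
$K = -537$ ($K = -540 + 3 = -537$)
$\left(K + f{\left(- \frac{111}{-107} \right)}\right) + t = \left(-537 + \frac{1}{\left(-111\right) \frac{1}{-107}}\right) - \frac{1}{8861} = \left(-537 + \frac{1}{\left(-111\right) \left(- \frac{1}{107}\right)}\right) - \frac{1}{8861} = \left(-537 + \frac{1}{\frac{111}{107}}\right) - \frac{1}{8861} = \left(-537 + \frac{107}{111}\right) - \frac{1}{8861} = - \frac{59500}{111} - \frac{1}{8861} = - \frac{527229611}{983571}$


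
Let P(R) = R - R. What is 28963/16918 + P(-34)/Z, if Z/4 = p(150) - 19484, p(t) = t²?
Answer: 2633/1538 ≈ 1.7120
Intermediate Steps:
Z = 12064 (Z = 4*(150² - 19484) = 4*(22500 - 19484) = 4*3016 = 12064)
P(R) = 0
28963/16918 + P(-34)/Z = 28963/16918 + 0/12064 = 28963*(1/16918) + 0*(1/12064) = 2633/1538 + 0 = 2633/1538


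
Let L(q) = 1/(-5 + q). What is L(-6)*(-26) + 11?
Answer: 147/11 ≈ 13.364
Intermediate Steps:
L(-6)*(-26) + 11 = -26/(-5 - 6) + 11 = -26/(-11) + 11 = -1/11*(-26) + 11 = 26/11 + 11 = 147/11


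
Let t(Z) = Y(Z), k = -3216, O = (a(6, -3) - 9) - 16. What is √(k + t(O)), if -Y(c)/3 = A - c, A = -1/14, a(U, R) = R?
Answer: 3*I*√71862/14 ≈ 57.444*I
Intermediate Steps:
O = -28 (O = (-3 - 9) - 16 = -12 - 16 = -28)
A = -1/14 (A = -1*1/14 = -1/14 ≈ -0.071429)
Y(c) = 3/14 + 3*c (Y(c) = -3*(-1/14 - c) = 3/14 + 3*c)
t(Z) = 3/14 + 3*Z
√(k + t(O)) = √(-3216 + (3/14 + 3*(-28))) = √(-3216 + (3/14 - 84)) = √(-3216 - 1173/14) = √(-46197/14) = 3*I*√71862/14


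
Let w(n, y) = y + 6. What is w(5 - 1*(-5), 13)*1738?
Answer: 33022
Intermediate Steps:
w(n, y) = 6 + y
w(5 - 1*(-5), 13)*1738 = (6 + 13)*1738 = 19*1738 = 33022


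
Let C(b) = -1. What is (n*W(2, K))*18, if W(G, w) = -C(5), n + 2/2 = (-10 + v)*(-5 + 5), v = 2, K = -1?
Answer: -18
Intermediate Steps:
n = -1 (n = -1 + (-10 + 2)*(-5 + 5) = -1 - 8*0 = -1 + 0 = -1)
W(G, w) = 1 (W(G, w) = -1*(-1) = 1)
(n*W(2, K))*18 = -1*1*18 = -1*18 = -18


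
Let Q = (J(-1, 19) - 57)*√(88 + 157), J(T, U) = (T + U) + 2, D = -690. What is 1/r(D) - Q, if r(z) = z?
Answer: -1/690 + 259*√5 ≈ 579.14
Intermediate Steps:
J(T, U) = 2 + T + U
Q = -259*√5 (Q = ((2 - 1 + 19) - 57)*√(88 + 157) = (20 - 57)*√245 = -259*√5 ≈ -579.14)
1/r(D) - Q = 1/(-690) - (-259)*√5 = -1/690 + 259*√5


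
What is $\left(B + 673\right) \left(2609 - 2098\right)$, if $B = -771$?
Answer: $-50078$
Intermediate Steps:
$\left(B + 673\right) \left(2609 - 2098\right) = \left(-771 + 673\right) \left(2609 - 2098\right) = \left(-98\right) 511 = -50078$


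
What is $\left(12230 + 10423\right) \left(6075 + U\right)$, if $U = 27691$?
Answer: $764901198$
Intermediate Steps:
$\left(12230 + 10423\right) \left(6075 + U\right) = \left(12230 + 10423\right) \left(6075 + 27691\right) = 22653 \cdot 33766 = 764901198$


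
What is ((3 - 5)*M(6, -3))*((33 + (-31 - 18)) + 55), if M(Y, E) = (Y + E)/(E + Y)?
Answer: -78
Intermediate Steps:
M(Y, E) = 1 (M(Y, E) = (E + Y)/(E + Y) = 1)
((3 - 5)*M(6, -3))*((33 + (-31 - 18)) + 55) = ((3 - 5)*1)*((33 + (-31 - 18)) + 55) = (-2*1)*((33 - 49) + 55) = -2*(-16 + 55) = -2*39 = -78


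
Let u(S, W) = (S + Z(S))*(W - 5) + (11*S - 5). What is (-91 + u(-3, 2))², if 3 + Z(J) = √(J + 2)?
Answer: 12312 + 666*I ≈ 12312.0 + 666.0*I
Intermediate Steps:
Z(J) = -3 + √(2 + J) (Z(J) = -3 + √(J + 2) = -3 + √(2 + J))
u(S, W) = -5 + 11*S + (-5 + W)*(-3 + S + √(2 + S)) (u(S, W) = (S + (-3 + √(2 + S)))*(W - 5) + (11*S - 5) = (-3 + S + √(2 + S))*(-5 + W) + (-5 + 11*S) = (-5 + W)*(-3 + S + √(2 + S)) + (-5 + 11*S) = -5 + 11*S + (-5 + W)*(-3 + S + √(2 + S)))
(-91 + u(-3, 2))² = (-91 + (10 - 5*√(2 - 3) + 6*(-3) - 3*2 + 2*(-3 + √(2 - 3))))² = (-91 + (10 - 5*I - 18 - 6 + 2*(-3 + √(-1))))² = (-91 + (10 - 5*I - 18 - 6 + 2*(-3 + I)))² = (-91 + (10 - 5*I - 18 - 6 + (-6 + 2*I)))² = (-91 + (-20 - 3*I))² = (-111 - 3*I)²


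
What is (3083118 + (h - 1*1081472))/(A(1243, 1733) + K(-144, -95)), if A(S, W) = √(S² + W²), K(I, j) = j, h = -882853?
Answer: 106285335/4539313 + 1118793*√4548338/4539313 ≈ 549.05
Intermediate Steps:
(3083118 + (h - 1*1081472))/(A(1243, 1733) + K(-144, -95)) = (3083118 + (-882853 - 1*1081472))/(√(1243² + 1733²) - 95) = (3083118 + (-882853 - 1081472))/(√(1545049 + 3003289) - 95) = (3083118 - 1964325)/(√4548338 - 95) = 1118793/(-95 + √4548338)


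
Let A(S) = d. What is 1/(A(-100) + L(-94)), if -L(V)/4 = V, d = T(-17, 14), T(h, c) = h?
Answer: 1/359 ≈ 0.0027855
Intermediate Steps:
d = -17
A(S) = -17
L(V) = -4*V
1/(A(-100) + L(-94)) = 1/(-17 - 4*(-94)) = 1/(-17 + 376) = 1/359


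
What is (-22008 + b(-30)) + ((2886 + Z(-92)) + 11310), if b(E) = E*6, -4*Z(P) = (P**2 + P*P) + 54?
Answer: -24475/2 ≈ -12238.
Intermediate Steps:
Z(P) = -27/2 - P**2/2 (Z(P) = -((P**2 + P*P) + 54)/4 = -((P**2 + P**2) + 54)/4 = -(2*P**2 + 54)/4 = -(54 + 2*P**2)/4 = -27/2 - P**2/2)
b(E) = 6*E
(-22008 + b(-30)) + ((2886 + Z(-92)) + 11310) = (-22008 + 6*(-30)) + ((2886 + (-27/2 - 1/2*(-92)**2)) + 11310) = (-22008 - 180) + ((2886 + (-27/2 - 1/2*8464)) + 11310) = -22188 + ((2886 + (-27/2 - 4232)) + 11310) = -22188 + ((2886 - 8491/2) + 11310) = -22188 + (-2719/2 + 11310) = -22188 + 19901/2 = -24475/2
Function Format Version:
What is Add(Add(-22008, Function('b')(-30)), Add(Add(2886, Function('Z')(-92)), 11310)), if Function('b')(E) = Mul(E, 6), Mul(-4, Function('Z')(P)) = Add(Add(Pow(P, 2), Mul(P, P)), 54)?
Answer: Rational(-24475, 2) ≈ -12238.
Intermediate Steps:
Function('Z')(P) = Add(Rational(-27, 2), Mul(Rational(-1, 2), Pow(P, 2))) (Function('Z')(P) = Mul(Rational(-1, 4), Add(Add(Pow(P, 2), Mul(P, P)), 54)) = Mul(Rational(-1, 4), Add(Add(Pow(P, 2), Pow(P, 2)), 54)) = Mul(Rational(-1, 4), Add(Mul(2, Pow(P, 2)), 54)) = Mul(Rational(-1, 4), Add(54, Mul(2, Pow(P, 2)))) = Add(Rational(-27, 2), Mul(Rational(-1, 2), Pow(P, 2))))
Function('b')(E) = Mul(6, E)
Add(Add(-22008, Function('b')(-30)), Add(Add(2886, Function('Z')(-92)), 11310)) = Add(Add(-22008, Mul(6, -30)), Add(Add(2886, Add(Rational(-27, 2), Mul(Rational(-1, 2), Pow(-92, 2)))), 11310)) = Add(Add(-22008, -180), Add(Add(2886, Add(Rational(-27, 2), Mul(Rational(-1, 2), 8464))), 11310)) = Add(-22188, Add(Add(2886, Add(Rational(-27, 2), -4232)), 11310)) = Add(-22188, Add(Add(2886, Rational(-8491, 2)), 11310)) = Add(-22188, Add(Rational(-2719, 2), 11310)) = Add(-22188, Rational(19901, 2)) = Rational(-24475, 2)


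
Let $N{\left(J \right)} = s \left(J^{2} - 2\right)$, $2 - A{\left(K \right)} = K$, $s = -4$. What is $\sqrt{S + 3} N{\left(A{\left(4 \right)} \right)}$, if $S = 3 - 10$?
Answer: $- 16 i \approx - 16.0 i$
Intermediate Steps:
$A{\left(K \right)} = 2 - K$
$S = -7$ ($S = 3 - 10 = -7$)
$N{\left(J \right)} = 8 - 4 J^{2}$ ($N{\left(J \right)} = - 4 \left(J^{2} - 2\right) = - 4 \left(-2 + J^{2}\right) = 8 - 4 J^{2}$)
$\sqrt{S + 3} N{\left(A{\left(4 \right)} \right)} = \sqrt{-7 + 3} \left(8 - 4 \left(2 - 4\right)^{2}\right) = \sqrt{-4} \left(8 - 4 \left(2 - 4\right)^{2}\right) = 2 i \left(8 - 4 \left(-2\right)^{2}\right) = 2 i \left(8 - 16\right) = 2 i \left(-8\right) = - 16 i$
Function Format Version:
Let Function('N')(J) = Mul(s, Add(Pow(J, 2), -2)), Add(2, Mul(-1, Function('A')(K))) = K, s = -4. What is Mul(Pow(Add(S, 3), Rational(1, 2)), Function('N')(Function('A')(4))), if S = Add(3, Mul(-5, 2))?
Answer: Mul(-16, I) ≈ Mul(-16.000, I)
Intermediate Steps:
Function('A')(K) = Add(2, Mul(-1, K))
S = -7 (S = Add(3, -10) = -7)
Function('N')(J) = Add(8, Mul(-4, Pow(J, 2))) (Function('N')(J) = Mul(-4, Add(Pow(J, 2), -2)) = Mul(-4, Add(-2, Pow(J, 2))) = Add(8, Mul(-4, Pow(J, 2))))
Mul(Pow(Add(S, 3), Rational(1, 2)), Function('N')(Function('A')(4))) = Mul(Pow(Add(-7, 3), Rational(1, 2)), Add(8, Mul(-4, Pow(Add(2, Mul(-1, 4)), 2)))) = Mul(Pow(-4, Rational(1, 2)), Add(8, Mul(-4, Pow(Add(2, -4), 2)))) = Mul(Mul(2, I), Add(8, Mul(-4, Pow(-2, 2)))) = Mul(Mul(2, I), Add(8, Mul(-4, 4))) = Mul(Mul(2, I), Add(8, -16)) = Mul(Mul(2, I), -8) = Mul(-16, I)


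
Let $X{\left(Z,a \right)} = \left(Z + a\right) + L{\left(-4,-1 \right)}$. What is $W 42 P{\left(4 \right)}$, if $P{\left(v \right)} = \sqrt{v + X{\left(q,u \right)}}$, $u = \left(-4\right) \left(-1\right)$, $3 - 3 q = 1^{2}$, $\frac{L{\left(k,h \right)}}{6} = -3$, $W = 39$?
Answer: $1092 i \sqrt{21} \approx 5004.2 i$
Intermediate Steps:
$L{\left(k,h \right)} = -18$ ($L{\left(k,h \right)} = 6 \left(-3\right) = -18$)
$q = \frac{2}{3}$ ($q = 1 - \frac{1^{2}}{3} = 1 - \frac{1}{3} = \frac{2}{3} \approx 0.66667$)
$u = 4$
$X{\left(Z,a \right)} = -18 + Z + a$ ($X{\left(Z,a \right)} = \left(Z + a\right) - 18 = -18 + Z + a$)
$P{\left(v \right)} = \sqrt{- \frac{40}{3} + v}$ ($P{\left(v \right)} = \sqrt{v + \left(-18 + \frac{2}{3} + 4\right)} = \sqrt{v - \frac{40}{3}} = \sqrt{- \frac{40}{3} + v}$)
$W 42 P{\left(4 \right)} = 39 \cdot 42 \frac{\sqrt{-120 + 9 \cdot 4}}{3} = 1638 \frac{\sqrt{-120 + 36}}{3} = 1638 \frac{\sqrt{-84}}{3} = 1638 \frac{2 i \sqrt{21}}{3} = 1092 i \sqrt{21}$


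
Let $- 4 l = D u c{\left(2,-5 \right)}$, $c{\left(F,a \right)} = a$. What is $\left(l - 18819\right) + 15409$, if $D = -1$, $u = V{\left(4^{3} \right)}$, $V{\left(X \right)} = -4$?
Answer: $-3405$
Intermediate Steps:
$u = -4$
$l = 5$ ($l = - \frac{\left(-1\right) \left(-4\right) \left(-5\right)}{4} = - \frac{4 \left(-5\right)}{4} = \left(- \frac{1}{4}\right) \left(-20\right) = 5$)
$\left(l - 18819\right) + 15409 = \left(5 - 18819\right) + 15409 = -18814 + 15409 = -3405$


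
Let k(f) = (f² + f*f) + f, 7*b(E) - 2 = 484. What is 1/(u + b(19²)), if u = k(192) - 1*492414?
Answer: -7/2928972 ≈ -2.3899e-6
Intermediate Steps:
b(E) = 486/7 (b(E) = 2/7 + (⅐)*484 = 2/7 + 484/7 = 486/7)
k(f) = f + 2*f² (k(f) = (f² + f²) + f = 2*f² + f = f + 2*f²)
u = -418494 (u = 192*(1 + 2*192) - 1*492414 = 192*(1 + 384) - 492414 = 192*385 - 492414 = 73920 - 492414 = -418494)
1/(u + b(19²)) = 1/(-418494 + 486/7) = 1/(-2928972/7) = -7/2928972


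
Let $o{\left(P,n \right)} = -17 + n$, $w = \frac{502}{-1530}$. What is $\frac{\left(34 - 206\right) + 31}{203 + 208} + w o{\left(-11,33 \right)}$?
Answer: $- \frac{586147}{104805} \approx -5.5927$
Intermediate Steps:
$w = - \frac{251}{765}$ ($w = 502 \left(- \frac{1}{1530}\right) = - \frac{251}{765} \approx -0.3281$)
$\frac{\left(34 - 206\right) + 31}{203 + 208} + w o{\left(-11,33 \right)} = \frac{\left(34 - 206\right) + 31}{203 + 208} - \frac{251 \left(-17 + 33\right)}{765} = \frac{\left(34 - 206\right) + 31}{411} - \frac{4016}{765} = \left(-172 + 31\right) \frac{1}{411} - \frac{4016}{765} = \left(-141\right) \frac{1}{411} - \frac{4016}{765} = - \frac{47}{137} - \frac{4016}{765} = - \frac{586147}{104805}$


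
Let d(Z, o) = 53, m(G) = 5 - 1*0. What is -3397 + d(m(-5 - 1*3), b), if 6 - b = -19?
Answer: -3344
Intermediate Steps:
m(G) = 5 (m(G) = 5 + 0 = 5)
b = 25 (b = 6 - 1*(-19) = 6 + 19 = 25)
-3397 + d(m(-5 - 1*3), b) = -3397 + 53 = -3344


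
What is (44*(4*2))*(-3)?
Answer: -1056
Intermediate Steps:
(44*(4*2))*(-3) = (44*8)*(-3) = 352*(-3) = -1056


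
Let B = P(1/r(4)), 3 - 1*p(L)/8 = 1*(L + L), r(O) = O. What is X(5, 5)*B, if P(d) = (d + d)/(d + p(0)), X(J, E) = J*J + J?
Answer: 60/97 ≈ 0.61856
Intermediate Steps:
X(J, E) = J + J² (X(J, E) = J² + J = J + J²)
p(L) = 24 - 16*L (p(L) = 24 - 8*(L + L) = 24 - 8*2*L = 24 - 16*L)
P(d) = 2*d/(24 + d) (P(d) = (d + d)/(d + (24 - 16*0)) = (2*d)/(d + (24 + 0)) = (2*d)/(d + 24) = (2*d)/(24 + d) = 2*d/(24 + d))
B = 2/97 (B = 2/(4*(24 + 1/4)) = 2*(¼)/(24 + ¼) = 2*(¼)/(97/4) = 2*(¼)*(4/97) = 2/97 ≈ 0.020619)
X(5, 5)*B = (5*(1 + 5))*(2/97) = (5*6)*(2/97) = 30*(2/97) = 60/97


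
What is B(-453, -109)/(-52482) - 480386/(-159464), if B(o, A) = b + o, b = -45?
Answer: 2107585927/697415804 ≈ 3.0220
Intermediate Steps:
B(o, A) = -45 + o
B(-453, -109)/(-52482) - 480386/(-159464) = (-45 - 453)/(-52482) - 480386/(-159464) = -498*(-1/52482) - 480386*(-1/159464) = 83/8747 + 240193/79732 = 2107585927/697415804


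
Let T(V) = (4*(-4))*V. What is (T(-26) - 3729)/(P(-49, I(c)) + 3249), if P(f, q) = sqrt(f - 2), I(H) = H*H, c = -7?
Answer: -3587979/3518684 + 3313*I*sqrt(51)/10556052 ≈ -1.0197 + 0.0022413*I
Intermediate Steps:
T(V) = -16*V
I(H) = H**2
P(f, q) = sqrt(-2 + f)
(T(-26) - 3729)/(P(-49, I(c)) + 3249) = (-16*(-26) - 3729)/(sqrt(-2 - 49) + 3249) = (416 - 3729)/(sqrt(-51) + 3249) = -3313/(I*sqrt(51) + 3249) = -3313/(3249 + I*sqrt(51))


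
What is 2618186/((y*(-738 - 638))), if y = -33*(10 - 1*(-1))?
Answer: 1309093/249744 ≈ 5.2417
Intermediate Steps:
y = -363 (y = -33*(10 + 1) = -33*11 = -363)
2618186/((y*(-738 - 638))) = 2618186/((-363*(-738 - 638))) = 2618186/((-363*(-1376))) = 2618186/499488 = 2618186*(1/499488) = 1309093/249744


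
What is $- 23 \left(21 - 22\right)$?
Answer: $23$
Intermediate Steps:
$- 23 \left(21 - 22\right) = \left(-23\right) \left(-1\right) = 23$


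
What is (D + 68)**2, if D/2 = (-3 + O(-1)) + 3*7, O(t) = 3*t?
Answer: 9604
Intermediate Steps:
D = 30 (D = 2*((-3 + 3*(-1)) + 3*7) = 2*((-3 - 3) + 21) = 2*(-6 + 21) = 2*15 = 30)
(D + 68)**2 = (30 + 68)**2 = 98**2 = 9604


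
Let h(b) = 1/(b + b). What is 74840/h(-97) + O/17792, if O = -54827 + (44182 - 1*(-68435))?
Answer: -129160639265/8896 ≈ -1.4519e+7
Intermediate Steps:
O = 57790 (O = -54827 + (44182 + 68435) = -54827 + 112617 = 57790)
h(b) = 1/(2*b)
74840/h(-97) + O/17792 = 74840/(((½)/(-97))) + 57790/17792 = 74840/(((½)*(-1/97))) + 57790*(1/17792) = 74840/(-1/194) + 28895/8896 = 74840*(-194) + 28895/8896 = -14518960 + 28895/8896 = -129160639265/8896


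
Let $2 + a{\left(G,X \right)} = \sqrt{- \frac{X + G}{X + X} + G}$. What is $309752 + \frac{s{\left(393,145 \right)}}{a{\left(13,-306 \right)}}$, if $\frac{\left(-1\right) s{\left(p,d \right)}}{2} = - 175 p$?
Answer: $\frac{50963368}{149} + \frac{23580 \sqrt{130271}}{149} \approx 3.9916 \cdot 10^{5}$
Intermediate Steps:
$s{\left(p,d \right)} = 350 p$ ($s{\left(p,d \right)} = - 2 \left(- 175 p\right) = 350 p$)
$a{\left(G,X \right)} = -2 + \sqrt{G - \frac{G + X}{2 X}}$ ($a{\left(G,X \right)} = -2 + \sqrt{- \frac{X + G}{X + X} + G} = -2 + \sqrt{- \frac{G + X}{2 X} + G} = -2 + \sqrt{G - \frac{G + X}{2 X}}$)
$309752 + \frac{s{\left(393,145 \right)}}{a{\left(13,-306 \right)}} = 309752 + \frac{350 \cdot 393}{-2 + \frac{\sqrt{-2 + 4 \cdot 13 - \frac{26}{-306}}}{2}} = 309752 + \frac{137550}{-2 + \frac{\sqrt{-2 + 52 - 26 \left(- \frac{1}{306}\right)}}{2}} = 309752 + \frac{137550}{-2 + \frac{\sqrt{-2 + 52 + \frac{13}{153}}}{2}} = 309752 + \frac{137550}{-2 + \frac{\sqrt{\frac{7663}{153}}}{2}} = 309752 + \frac{137550}{-2 + \frac{\frac{1}{51} \sqrt{130271}}{2}} = 309752 + \frac{137550}{-2 + \frac{\sqrt{130271}}{102}}$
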